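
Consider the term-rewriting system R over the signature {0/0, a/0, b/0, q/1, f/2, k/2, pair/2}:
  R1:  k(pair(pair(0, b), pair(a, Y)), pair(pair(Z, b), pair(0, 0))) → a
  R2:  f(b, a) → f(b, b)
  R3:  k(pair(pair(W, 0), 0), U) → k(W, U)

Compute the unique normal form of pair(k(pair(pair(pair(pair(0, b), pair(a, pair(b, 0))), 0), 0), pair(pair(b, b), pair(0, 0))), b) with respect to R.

1. pair(k(pair(pair(pair(pair(0, b), pair(a, pair(b, 0))), 0), 0), pair(pair(b, b), pair(0, 0))), b)  →  pair(k(pair(pair(0, b), pair(a, pair(b, 0))), pair(pair(b, b), pair(0, 0))), b)   [R3 at 1]
2. pair(k(pair(pair(0, b), pair(a, pair(b, 0))), pair(pair(b, b), pair(0, 0))), b)  →  pair(a, b)   [R1 at 1]

pair(a, b)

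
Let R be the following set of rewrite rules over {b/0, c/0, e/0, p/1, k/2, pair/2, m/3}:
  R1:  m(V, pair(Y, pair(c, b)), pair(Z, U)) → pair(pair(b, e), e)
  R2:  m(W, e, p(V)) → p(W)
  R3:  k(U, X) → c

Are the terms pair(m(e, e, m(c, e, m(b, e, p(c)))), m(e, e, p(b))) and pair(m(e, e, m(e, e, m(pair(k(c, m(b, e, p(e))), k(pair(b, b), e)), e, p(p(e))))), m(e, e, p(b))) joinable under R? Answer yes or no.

Reduce t₁ = pair(m(e, e, m(c, e, m(b, e, p(c)))), m(e, e, p(b))):
1. pair(m(e, e, m(c, e, m(b, e, p(c)))), m(e, e, p(b)))  →  pair(m(e, e, m(c, e, p(b))), m(e, e, p(b)))   [R2 at 1.3.3]
2. pair(m(e, e, m(c, e, p(b))), m(e, e, p(b)))  →  pair(m(e, e, p(c)), m(e, e, p(b)))   [R2 at 1.3]
3. pair(m(e, e, p(c)), m(e, e, p(b)))  →  pair(p(e), m(e, e, p(b)))   [R2 at 1]
4. pair(p(e), m(e, e, p(b)))  →  pair(p(e), p(e))   [R2 at 2]

Reduce t₂ = pair(m(e, e, m(e, e, m(pair(k(c, m(b, e, p(e))), k(pair(b, b), e)), e, p(p(e))))), m(e, e, p(b))):
1. pair(m(e, e, m(e, e, m(pair(k(c, m(b, e, p(e))), k(pair(b, b), e)), e, p(p(e))))), m(e, e, p(b)))  →  pair(m(e, e, m(e, e, p(pair(k(c, m(b, e, p(e))), k(pair(b, b), e))))), m(e, e, p(b)))   [R2 at 1.3.3]
2. pair(m(e, e, m(e, e, p(pair(k(c, m(b, e, p(e))), k(pair(b, b), e))))), m(e, e, p(b)))  →  pair(m(e, e, p(e)), m(e, e, p(b)))   [R2 at 1.3]
3. pair(m(e, e, p(e)), m(e, e, p(b)))  →  pair(p(e), m(e, e, p(b)))   [R2 at 1]
4. pair(p(e), m(e, e, p(b)))  →  pair(p(e), p(e))   [R2 at 2]

yes — NF(t₁) = pair(p(e), p(e)), NF(t₂) = pair(p(e), p(e))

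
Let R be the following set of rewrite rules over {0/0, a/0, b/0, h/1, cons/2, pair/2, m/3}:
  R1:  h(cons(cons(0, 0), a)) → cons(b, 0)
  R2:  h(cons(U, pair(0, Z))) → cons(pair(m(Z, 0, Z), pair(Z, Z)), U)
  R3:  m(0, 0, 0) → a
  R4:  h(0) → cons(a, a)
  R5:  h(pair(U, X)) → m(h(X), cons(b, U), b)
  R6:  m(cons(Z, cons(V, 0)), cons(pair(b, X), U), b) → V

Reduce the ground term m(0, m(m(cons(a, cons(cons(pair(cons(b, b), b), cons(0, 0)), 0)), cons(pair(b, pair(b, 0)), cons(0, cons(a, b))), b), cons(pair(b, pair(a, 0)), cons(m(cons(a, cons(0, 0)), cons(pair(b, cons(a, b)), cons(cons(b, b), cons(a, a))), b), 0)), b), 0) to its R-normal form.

1. m(0, m(m(cons(a, cons(cons(pair(cons(b, b), b), cons(0, 0)), 0)), cons(pair(b, pair(b, 0)), cons(0, cons(a, b))), b), cons(pair(b, pair(a, 0)), cons(m(cons(a, cons(0, 0)), cons(pair(b, cons(a, b)), cons(cons(b, b), cons(a, a))), b), 0)), b), 0)  →  m(0, m(cons(pair(cons(b, b), b), cons(0, 0)), cons(pair(b, pair(a, 0)), cons(m(cons(a, cons(0, 0)), cons(pair(b, cons(a, b)), cons(cons(b, b), cons(a, a))), b), 0)), b), 0)   [R6 at 2.1]
2. m(0, m(cons(pair(cons(b, b), b), cons(0, 0)), cons(pair(b, pair(a, 0)), cons(m(cons(a, cons(0, 0)), cons(pair(b, cons(a, b)), cons(cons(b, b), cons(a, a))), b), 0)), b), 0)  →  m(0, 0, 0)   [R6 at 2]
3. m(0, 0, 0)  →  a   [R3 at ε]

a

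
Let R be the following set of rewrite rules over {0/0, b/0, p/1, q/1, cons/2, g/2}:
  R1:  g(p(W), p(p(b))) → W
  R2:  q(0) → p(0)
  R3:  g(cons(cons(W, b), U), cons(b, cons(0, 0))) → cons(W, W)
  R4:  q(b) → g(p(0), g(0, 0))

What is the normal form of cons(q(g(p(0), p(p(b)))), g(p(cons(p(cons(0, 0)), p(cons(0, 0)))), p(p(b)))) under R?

1. cons(q(g(p(0), p(p(b)))), g(p(cons(p(cons(0, 0)), p(cons(0, 0)))), p(p(b))))  →  cons(q(0), g(p(cons(p(cons(0, 0)), p(cons(0, 0)))), p(p(b))))   [R1 at 1.1]
2. cons(q(0), g(p(cons(p(cons(0, 0)), p(cons(0, 0)))), p(p(b))))  →  cons(p(0), g(p(cons(p(cons(0, 0)), p(cons(0, 0)))), p(p(b))))   [R2 at 1]
3. cons(p(0), g(p(cons(p(cons(0, 0)), p(cons(0, 0)))), p(p(b))))  →  cons(p(0), cons(p(cons(0, 0)), p(cons(0, 0))))   [R1 at 2]

cons(p(0), cons(p(cons(0, 0)), p(cons(0, 0))))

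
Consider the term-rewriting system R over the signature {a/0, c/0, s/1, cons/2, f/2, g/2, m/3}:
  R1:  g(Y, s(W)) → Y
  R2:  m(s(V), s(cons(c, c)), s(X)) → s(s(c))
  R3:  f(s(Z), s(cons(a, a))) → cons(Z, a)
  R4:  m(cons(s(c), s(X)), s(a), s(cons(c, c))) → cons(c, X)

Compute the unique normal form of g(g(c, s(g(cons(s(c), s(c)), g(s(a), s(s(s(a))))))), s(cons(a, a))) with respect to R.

1. g(g(c, s(g(cons(s(c), s(c)), g(s(a), s(s(s(a))))))), s(cons(a, a)))  →  g(c, s(g(cons(s(c), s(c)), g(s(a), s(s(s(a)))))))   [R1 at ε]
2. g(c, s(g(cons(s(c), s(c)), g(s(a), s(s(s(a)))))))  →  c   [R1 at ε]

c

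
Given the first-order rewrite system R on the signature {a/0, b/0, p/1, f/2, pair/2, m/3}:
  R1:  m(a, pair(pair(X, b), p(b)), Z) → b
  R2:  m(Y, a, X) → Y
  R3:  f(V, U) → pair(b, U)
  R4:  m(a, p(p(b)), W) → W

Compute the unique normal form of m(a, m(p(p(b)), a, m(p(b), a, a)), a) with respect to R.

a

1. m(a, m(p(p(b)), a, m(p(b), a, a)), a)  →  m(a, p(p(b)), a)   [R2 at 2]
2. m(a, p(p(b)), a)  →  a   [R4 at ε]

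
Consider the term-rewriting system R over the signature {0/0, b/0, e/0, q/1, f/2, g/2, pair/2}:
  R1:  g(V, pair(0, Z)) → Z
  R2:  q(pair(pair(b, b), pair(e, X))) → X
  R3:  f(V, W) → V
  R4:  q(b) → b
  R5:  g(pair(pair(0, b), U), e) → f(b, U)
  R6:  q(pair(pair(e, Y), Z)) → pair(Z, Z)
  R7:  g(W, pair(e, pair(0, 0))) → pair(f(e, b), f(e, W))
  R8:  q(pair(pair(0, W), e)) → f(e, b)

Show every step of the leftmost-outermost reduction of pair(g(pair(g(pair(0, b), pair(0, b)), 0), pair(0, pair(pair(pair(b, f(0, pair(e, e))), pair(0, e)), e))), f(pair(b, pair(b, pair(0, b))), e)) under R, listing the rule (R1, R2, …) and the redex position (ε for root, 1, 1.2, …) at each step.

pair(pair(pair(pair(b, 0), pair(0, e)), e), pair(b, pair(b, pair(0, b))))

1. pair(g(pair(g(pair(0, b), pair(0, b)), 0), pair(0, pair(pair(pair(b, f(0, pair(e, e))), pair(0, e)), e))), f(pair(b, pair(b, pair(0, b))), e))  →  pair(pair(pair(pair(b, f(0, pair(e, e))), pair(0, e)), e), f(pair(b, pair(b, pair(0, b))), e))   [R1 at 1]
2. pair(pair(pair(pair(b, f(0, pair(e, e))), pair(0, e)), e), f(pair(b, pair(b, pair(0, b))), e))  →  pair(pair(pair(pair(b, 0), pair(0, e)), e), f(pair(b, pair(b, pair(0, b))), e))   [R3 at 1.1.1.2]
3. pair(pair(pair(pair(b, 0), pair(0, e)), e), f(pair(b, pair(b, pair(0, b))), e))  →  pair(pair(pair(pair(b, 0), pair(0, e)), e), pair(b, pair(b, pair(0, b))))   [R3 at 2]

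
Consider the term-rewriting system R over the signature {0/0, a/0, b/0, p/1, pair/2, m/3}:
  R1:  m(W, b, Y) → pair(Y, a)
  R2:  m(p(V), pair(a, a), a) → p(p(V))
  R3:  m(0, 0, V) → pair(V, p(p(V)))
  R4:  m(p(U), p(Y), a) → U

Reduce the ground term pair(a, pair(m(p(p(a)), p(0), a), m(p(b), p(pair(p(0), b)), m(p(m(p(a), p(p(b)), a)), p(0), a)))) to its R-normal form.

1. pair(a, pair(m(p(p(a)), p(0), a), m(p(b), p(pair(p(0), b)), m(p(m(p(a), p(p(b)), a)), p(0), a))))  →  pair(a, pair(p(a), m(p(b), p(pair(p(0), b)), m(p(m(p(a), p(p(b)), a)), p(0), a))))   [R4 at 2.1]
2. pair(a, pair(p(a), m(p(b), p(pair(p(0), b)), m(p(m(p(a), p(p(b)), a)), p(0), a))))  →  pair(a, pair(p(a), m(p(b), p(pair(p(0), b)), m(p(a), p(p(b)), a))))   [R4 at 2.2.3]
3. pair(a, pair(p(a), m(p(b), p(pair(p(0), b)), m(p(a), p(p(b)), a))))  →  pair(a, pair(p(a), m(p(b), p(pair(p(0), b)), a)))   [R4 at 2.2.3]
4. pair(a, pair(p(a), m(p(b), p(pair(p(0), b)), a)))  →  pair(a, pair(p(a), b))   [R4 at 2.2]

pair(a, pair(p(a), b))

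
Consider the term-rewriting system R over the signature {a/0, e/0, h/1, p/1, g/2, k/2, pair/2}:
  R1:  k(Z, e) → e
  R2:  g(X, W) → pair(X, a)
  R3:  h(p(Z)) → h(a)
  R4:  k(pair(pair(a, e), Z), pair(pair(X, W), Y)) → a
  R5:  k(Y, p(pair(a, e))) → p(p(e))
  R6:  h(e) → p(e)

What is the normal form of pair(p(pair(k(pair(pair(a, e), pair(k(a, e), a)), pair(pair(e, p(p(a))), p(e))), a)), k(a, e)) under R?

pair(p(pair(a, a)), e)

1. pair(p(pair(k(pair(pair(a, e), pair(k(a, e), a)), pair(pair(e, p(p(a))), p(e))), a)), k(a, e))  →  pair(p(pair(a, a)), k(a, e))   [R4 at 1.1.1]
2. pair(p(pair(a, a)), k(a, e))  →  pair(p(pair(a, a)), e)   [R1 at 2]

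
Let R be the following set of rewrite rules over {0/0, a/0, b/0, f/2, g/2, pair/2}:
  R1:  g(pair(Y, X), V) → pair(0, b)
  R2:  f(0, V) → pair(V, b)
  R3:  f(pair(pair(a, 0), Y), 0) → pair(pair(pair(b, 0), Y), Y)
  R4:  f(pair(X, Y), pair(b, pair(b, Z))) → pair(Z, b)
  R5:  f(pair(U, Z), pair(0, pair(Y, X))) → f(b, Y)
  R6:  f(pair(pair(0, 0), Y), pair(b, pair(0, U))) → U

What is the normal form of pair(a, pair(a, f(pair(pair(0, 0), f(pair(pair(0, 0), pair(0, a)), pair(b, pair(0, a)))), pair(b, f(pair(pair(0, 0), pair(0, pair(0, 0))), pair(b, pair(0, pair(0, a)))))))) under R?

pair(a, pair(a, a))

1. pair(a, pair(a, f(pair(pair(0, 0), f(pair(pair(0, 0), pair(0, a)), pair(b, pair(0, a)))), pair(b, f(pair(pair(0, 0), pair(0, pair(0, 0))), pair(b, pair(0, pair(0, a))))))))  →  pair(a, pair(a, f(pair(pair(0, 0), a), pair(b, f(pair(pair(0, 0), pair(0, pair(0, 0))), pair(b, pair(0, pair(0, a))))))))   [R6 at 2.2.1.2]
2. pair(a, pair(a, f(pair(pair(0, 0), a), pair(b, f(pair(pair(0, 0), pair(0, pair(0, 0))), pair(b, pair(0, pair(0, a))))))))  →  pair(a, pair(a, f(pair(pair(0, 0), a), pair(b, pair(0, a)))))   [R6 at 2.2.2.2]
3. pair(a, pair(a, f(pair(pair(0, 0), a), pair(b, pair(0, a)))))  →  pair(a, pair(a, a))   [R6 at 2.2]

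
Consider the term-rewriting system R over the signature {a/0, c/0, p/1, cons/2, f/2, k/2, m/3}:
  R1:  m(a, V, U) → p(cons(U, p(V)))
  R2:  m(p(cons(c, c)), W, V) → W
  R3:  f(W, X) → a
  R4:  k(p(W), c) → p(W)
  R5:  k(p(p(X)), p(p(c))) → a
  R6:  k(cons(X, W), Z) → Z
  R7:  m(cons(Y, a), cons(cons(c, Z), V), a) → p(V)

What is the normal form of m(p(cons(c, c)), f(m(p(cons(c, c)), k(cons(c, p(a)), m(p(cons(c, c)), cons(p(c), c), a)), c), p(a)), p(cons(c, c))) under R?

1. m(p(cons(c, c)), f(m(p(cons(c, c)), k(cons(c, p(a)), m(p(cons(c, c)), cons(p(c), c), a)), c), p(a)), p(cons(c, c)))  →  f(m(p(cons(c, c)), k(cons(c, p(a)), m(p(cons(c, c)), cons(p(c), c), a)), c), p(a))   [R2 at ε]
2. f(m(p(cons(c, c)), k(cons(c, p(a)), m(p(cons(c, c)), cons(p(c), c), a)), c), p(a))  →  a   [R3 at ε]

a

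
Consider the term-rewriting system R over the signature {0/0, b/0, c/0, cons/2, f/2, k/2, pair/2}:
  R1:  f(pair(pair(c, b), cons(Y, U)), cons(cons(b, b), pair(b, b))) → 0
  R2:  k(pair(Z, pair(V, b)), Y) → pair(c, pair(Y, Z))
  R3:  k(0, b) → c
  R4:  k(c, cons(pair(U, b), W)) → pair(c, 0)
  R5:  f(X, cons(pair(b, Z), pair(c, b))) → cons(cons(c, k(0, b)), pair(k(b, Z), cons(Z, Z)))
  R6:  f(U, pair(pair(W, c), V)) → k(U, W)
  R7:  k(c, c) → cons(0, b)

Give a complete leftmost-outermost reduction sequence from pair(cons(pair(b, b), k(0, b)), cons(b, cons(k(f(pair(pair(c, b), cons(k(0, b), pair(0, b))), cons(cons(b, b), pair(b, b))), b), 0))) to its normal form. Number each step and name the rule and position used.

pair(cons(pair(b, b), c), cons(b, cons(c, 0)))

1. pair(cons(pair(b, b), k(0, b)), cons(b, cons(k(f(pair(pair(c, b), cons(k(0, b), pair(0, b))), cons(cons(b, b), pair(b, b))), b), 0)))  →  pair(cons(pair(b, b), c), cons(b, cons(k(f(pair(pair(c, b), cons(k(0, b), pair(0, b))), cons(cons(b, b), pair(b, b))), b), 0)))   [R3 at 1.2]
2. pair(cons(pair(b, b), c), cons(b, cons(k(f(pair(pair(c, b), cons(k(0, b), pair(0, b))), cons(cons(b, b), pair(b, b))), b), 0)))  →  pair(cons(pair(b, b), c), cons(b, cons(k(0, b), 0)))   [R1 at 2.2.1.1]
3. pair(cons(pair(b, b), c), cons(b, cons(k(0, b), 0)))  →  pair(cons(pair(b, b), c), cons(b, cons(c, 0)))   [R3 at 2.2.1]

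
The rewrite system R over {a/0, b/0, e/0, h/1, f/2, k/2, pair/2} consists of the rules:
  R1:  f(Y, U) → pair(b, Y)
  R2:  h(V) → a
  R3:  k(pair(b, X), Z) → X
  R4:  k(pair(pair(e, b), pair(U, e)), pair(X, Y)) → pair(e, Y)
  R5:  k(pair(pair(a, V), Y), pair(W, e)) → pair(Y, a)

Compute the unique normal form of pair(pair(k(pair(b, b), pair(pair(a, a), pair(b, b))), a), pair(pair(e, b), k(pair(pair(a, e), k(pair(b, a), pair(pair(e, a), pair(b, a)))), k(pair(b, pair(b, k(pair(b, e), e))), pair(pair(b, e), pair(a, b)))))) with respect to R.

pair(pair(b, a), pair(pair(e, b), pair(a, a)))

1. pair(pair(k(pair(b, b), pair(pair(a, a), pair(b, b))), a), pair(pair(e, b), k(pair(pair(a, e), k(pair(b, a), pair(pair(e, a), pair(b, a)))), k(pair(b, pair(b, k(pair(b, e), e))), pair(pair(b, e), pair(a, b))))))  →  pair(pair(b, a), pair(pair(e, b), k(pair(pair(a, e), k(pair(b, a), pair(pair(e, a), pair(b, a)))), k(pair(b, pair(b, k(pair(b, e), e))), pair(pair(b, e), pair(a, b))))))   [R3 at 1.1]
2. pair(pair(b, a), pair(pair(e, b), k(pair(pair(a, e), k(pair(b, a), pair(pair(e, a), pair(b, a)))), k(pair(b, pair(b, k(pair(b, e), e))), pair(pair(b, e), pair(a, b))))))  →  pair(pair(b, a), pair(pair(e, b), k(pair(pair(a, e), a), k(pair(b, pair(b, k(pair(b, e), e))), pair(pair(b, e), pair(a, b))))))   [R3 at 2.2.1.2]
3. pair(pair(b, a), pair(pair(e, b), k(pair(pair(a, e), a), k(pair(b, pair(b, k(pair(b, e), e))), pair(pair(b, e), pair(a, b))))))  →  pair(pair(b, a), pair(pair(e, b), k(pair(pair(a, e), a), pair(b, k(pair(b, e), e)))))   [R3 at 2.2.2]
4. pair(pair(b, a), pair(pair(e, b), k(pair(pair(a, e), a), pair(b, k(pair(b, e), e)))))  →  pair(pair(b, a), pair(pair(e, b), k(pair(pair(a, e), a), pair(b, e))))   [R3 at 2.2.2.2]
5. pair(pair(b, a), pair(pair(e, b), k(pair(pair(a, e), a), pair(b, e))))  →  pair(pair(b, a), pair(pair(e, b), pair(a, a)))   [R5 at 2.2]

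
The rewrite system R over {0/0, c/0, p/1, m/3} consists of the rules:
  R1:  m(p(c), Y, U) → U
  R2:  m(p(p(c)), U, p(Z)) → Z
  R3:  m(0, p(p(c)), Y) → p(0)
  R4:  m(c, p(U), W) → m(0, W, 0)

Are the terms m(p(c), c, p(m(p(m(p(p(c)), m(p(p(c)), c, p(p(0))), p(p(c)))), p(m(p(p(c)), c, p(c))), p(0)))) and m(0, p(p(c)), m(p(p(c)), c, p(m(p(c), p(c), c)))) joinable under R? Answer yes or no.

Reduce t₁ = m(p(c), c, p(m(p(m(p(p(c)), m(p(p(c)), c, p(p(0))), p(p(c)))), p(m(p(p(c)), c, p(c))), p(0)))):
1. m(p(c), c, p(m(p(m(p(p(c)), m(p(p(c)), c, p(p(0))), p(p(c)))), p(m(p(p(c)), c, p(c))), p(0))))  →  p(m(p(m(p(p(c)), m(p(p(c)), c, p(p(0))), p(p(c)))), p(m(p(p(c)), c, p(c))), p(0)))   [R1 at ε]
2. p(m(p(m(p(p(c)), m(p(p(c)), c, p(p(0))), p(p(c)))), p(m(p(p(c)), c, p(c))), p(0)))  →  p(m(p(p(c)), p(m(p(p(c)), c, p(c))), p(0)))   [R2 at 1.1.1]
3. p(m(p(p(c)), p(m(p(p(c)), c, p(c))), p(0)))  →  p(0)   [R2 at 1]

Reduce t₂ = m(0, p(p(c)), m(p(p(c)), c, p(m(p(c), p(c), c)))):
1. m(0, p(p(c)), m(p(p(c)), c, p(m(p(c), p(c), c))))  →  p(0)   [R3 at ε]

yes — NF(t₁) = p(0), NF(t₂) = p(0)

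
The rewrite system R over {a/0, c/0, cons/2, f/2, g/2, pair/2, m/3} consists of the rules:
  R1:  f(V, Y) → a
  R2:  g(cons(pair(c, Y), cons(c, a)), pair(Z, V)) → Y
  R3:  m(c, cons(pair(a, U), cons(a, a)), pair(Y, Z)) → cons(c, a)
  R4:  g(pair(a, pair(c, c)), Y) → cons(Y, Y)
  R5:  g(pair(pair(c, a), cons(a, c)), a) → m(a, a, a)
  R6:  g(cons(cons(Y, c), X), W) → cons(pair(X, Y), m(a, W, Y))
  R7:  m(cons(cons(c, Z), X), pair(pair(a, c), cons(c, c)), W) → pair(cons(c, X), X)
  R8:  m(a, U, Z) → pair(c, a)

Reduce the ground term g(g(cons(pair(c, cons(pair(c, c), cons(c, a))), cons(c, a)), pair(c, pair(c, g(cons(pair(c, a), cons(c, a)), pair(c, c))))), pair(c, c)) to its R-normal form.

1. g(g(cons(pair(c, cons(pair(c, c), cons(c, a))), cons(c, a)), pair(c, pair(c, g(cons(pair(c, a), cons(c, a)), pair(c, c))))), pair(c, c))  →  g(cons(pair(c, c), cons(c, a)), pair(c, c))   [R2 at 1]
2. g(cons(pair(c, c), cons(c, a)), pair(c, c))  →  c   [R2 at ε]

c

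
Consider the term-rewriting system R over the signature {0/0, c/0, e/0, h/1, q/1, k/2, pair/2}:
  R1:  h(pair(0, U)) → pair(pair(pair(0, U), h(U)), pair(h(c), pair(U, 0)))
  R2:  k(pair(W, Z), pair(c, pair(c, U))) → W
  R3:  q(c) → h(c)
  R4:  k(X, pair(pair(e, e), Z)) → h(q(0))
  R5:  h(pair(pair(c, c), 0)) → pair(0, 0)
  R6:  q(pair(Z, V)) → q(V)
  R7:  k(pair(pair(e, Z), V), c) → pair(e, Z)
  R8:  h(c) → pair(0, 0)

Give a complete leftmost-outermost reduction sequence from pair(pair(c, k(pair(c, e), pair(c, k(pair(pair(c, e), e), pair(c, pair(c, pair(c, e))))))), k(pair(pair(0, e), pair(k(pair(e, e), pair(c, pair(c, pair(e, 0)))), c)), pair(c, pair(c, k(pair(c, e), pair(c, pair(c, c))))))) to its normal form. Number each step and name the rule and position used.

1. pair(pair(c, k(pair(c, e), pair(c, k(pair(pair(c, e), e), pair(c, pair(c, pair(c, e))))))), k(pair(pair(0, e), pair(k(pair(e, e), pair(c, pair(c, pair(e, 0)))), c)), pair(c, pair(c, k(pair(c, e), pair(c, pair(c, c)))))))  →  pair(pair(c, k(pair(c, e), pair(c, pair(c, e)))), k(pair(pair(0, e), pair(k(pair(e, e), pair(c, pair(c, pair(e, 0)))), c)), pair(c, pair(c, k(pair(c, e), pair(c, pair(c, c)))))))   [R2 at 1.2.2.2]
2. pair(pair(c, k(pair(c, e), pair(c, pair(c, e)))), k(pair(pair(0, e), pair(k(pair(e, e), pair(c, pair(c, pair(e, 0)))), c)), pair(c, pair(c, k(pair(c, e), pair(c, pair(c, c)))))))  →  pair(pair(c, c), k(pair(pair(0, e), pair(k(pair(e, e), pair(c, pair(c, pair(e, 0)))), c)), pair(c, pair(c, k(pair(c, e), pair(c, pair(c, c)))))))   [R2 at 1.2]
3. pair(pair(c, c), k(pair(pair(0, e), pair(k(pair(e, e), pair(c, pair(c, pair(e, 0)))), c)), pair(c, pair(c, k(pair(c, e), pair(c, pair(c, c)))))))  →  pair(pair(c, c), pair(0, e))   [R2 at 2]

pair(pair(c, c), pair(0, e))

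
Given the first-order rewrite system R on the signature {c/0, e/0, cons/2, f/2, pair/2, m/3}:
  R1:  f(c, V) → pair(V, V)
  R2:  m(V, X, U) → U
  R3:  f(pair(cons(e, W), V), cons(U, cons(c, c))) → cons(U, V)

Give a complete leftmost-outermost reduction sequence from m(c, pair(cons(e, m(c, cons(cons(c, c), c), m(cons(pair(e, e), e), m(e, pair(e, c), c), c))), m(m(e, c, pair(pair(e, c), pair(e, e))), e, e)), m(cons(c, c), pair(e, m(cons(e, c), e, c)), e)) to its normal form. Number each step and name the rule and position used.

1. m(c, pair(cons(e, m(c, cons(cons(c, c), c), m(cons(pair(e, e), e), m(e, pair(e, c), c), c))), m(m(e, c, pair(pair(e, c), pair(e, e))), e, e)), m(cons(c, c), pair(e, m(cons(e, c), e, c)), e))  →  m(cons(c, c), pair(e, m(cons(e, c), e, c)), e)   [R2 at ε]
2. m(cons(c, c), pair(e, m(cons(e, c), e, c)), e)  →  e   [R2 at ε]

e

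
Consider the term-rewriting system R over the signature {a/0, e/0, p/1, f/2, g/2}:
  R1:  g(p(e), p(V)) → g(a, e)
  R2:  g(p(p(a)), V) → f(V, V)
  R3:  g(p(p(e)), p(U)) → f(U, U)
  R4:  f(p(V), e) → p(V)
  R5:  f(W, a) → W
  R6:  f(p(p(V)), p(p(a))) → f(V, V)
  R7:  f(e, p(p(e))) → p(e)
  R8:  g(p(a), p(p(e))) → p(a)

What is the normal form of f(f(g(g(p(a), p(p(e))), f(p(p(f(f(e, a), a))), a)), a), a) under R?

p(a)

1. f(f(g(g(p(a), p(p(e))), f(p(p(f(f(e, a), a))), a)), a), a)  →  f(g(g(p(a), p(p(e))), f(p(p(f(f(e, a), a))), a)), a)   [R5 at ε]
2. f(g(g(p(a), p(p(e))), f(p(p(f(f(e, a), a))), a)), a)  →  g(g(p(a), p(p(e))), f(p(p(f(f(e, a), a))), a))   [R5 at ε]
3. g(g(p(a), p(p(e))), f(p(p(f(f(e, a), a))), a))  →  g(p(a), f(p(p(f(f(e, a), a))), a))   [R8 at 1]
4. g(p(a), f(p(p(f(f(e, a), a))), a))  →  g(p(a), p(p(f(f(e, a), a))))   [R5 at 2]
5. g(p(a), p(p(f(f(e, a), a))))  →  g(p(a), p(p(f(e, a))))   [R5 at 2.1.1]
6. g(p(a), p(p(f(e, a))))  →  g(p(a), p(p(e)))   [R5 at 2.1.1]
7. g(p(a), p(p(e)))  →  p(a)   [R8 at ε]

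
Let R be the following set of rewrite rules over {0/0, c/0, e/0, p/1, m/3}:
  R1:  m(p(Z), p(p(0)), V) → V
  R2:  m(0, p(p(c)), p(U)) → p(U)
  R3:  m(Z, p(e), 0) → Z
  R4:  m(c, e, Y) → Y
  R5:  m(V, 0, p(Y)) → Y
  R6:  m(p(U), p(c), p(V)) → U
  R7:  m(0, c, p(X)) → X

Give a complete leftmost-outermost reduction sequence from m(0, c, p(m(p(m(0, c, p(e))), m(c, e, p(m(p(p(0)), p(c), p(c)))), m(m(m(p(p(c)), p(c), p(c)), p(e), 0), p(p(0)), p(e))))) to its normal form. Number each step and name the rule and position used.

1. m(0, c, p(m(p(m(0, c, p(e))), m(c, e, p(m(p(p(0)), p(c), p(c)))), m(m(m(p(p(c)), p(c), p(c)), p(e), 0), p(p(0)), p(e)))))  →  m(p(m(0, c, p(e))), m(c, e, p(m(p(p(0)), p(c), p(c)))), m(m(m(p(p(c)), p(c), p(c)), p(e), 0), p(p(0)), p(e)))   [R7 at ε]
2. m(p(m(0, c, p(e))), m(c, e, p(m(p(p(0)), p(c), p(c)))), m(m(m(p(p(c)), p(c), p(c)), p(e), 0), p(p(0)), p(e)))  →  m(p(e), m(c, e, p(m(p(p(0)), p(c), p(c)))), m(m(m(p(p(c)), p(c), p(c)), p(e), 0), p(p(0)), p(e)))   [R7 at 1.1]
3. m(p(e), m(c, e, p(m(p(p(0)), p(c), p(c)))), m(m(m(p(p(c)), p(c), p(c)), p(e), 0), p(p(0)), p(e)))  →  m(p(e), p(m(p(p(0)), p(c), p(c))), m(m(m(p(p(c)), p(c), p(c)), p(e), 0), p(p(0)), p(e)))   [R4 at 2]
4. m(p(e), p(m(p(p(0)), p(c), p(c))), m(m(m(p(p(c)), p(c), p(c)), p(e), 0), p(p(0)), p(e)))  →  m(p(e), p(p(0)), m(m(m(p(p(c)), p(c), p(c)), p(e), 0), p(p(0)), p(e)))   [R6 at 2.1]
5. m(p(e), p(p(0)), m(m(m(p(p(c)), p(c), p(c)), p(e), 0), p(p(0)), p(e)))  →  m(m(m(p(p(c)), p(c), p(c)), p(e), 0), p(p(0)), p(e))   [R1 at ε]
6. m(m(m(p(p(c)), p(c), p(c)), p(e), 0), p(p(0)), p(e))  →  m(m(p(p(c)), p(c), p(c)), p(p(0)), p(e))   [R3 at 1]
7. m(m(p(p(c)), p(c), p(c)), p(p(0)), p(e))  →  m(p(c), p(p(0)), p(e))   [R6 at 1]
8. m(p(c), p(p(0)), p(e))  →  p(e)   [R1 at ε]

p(e)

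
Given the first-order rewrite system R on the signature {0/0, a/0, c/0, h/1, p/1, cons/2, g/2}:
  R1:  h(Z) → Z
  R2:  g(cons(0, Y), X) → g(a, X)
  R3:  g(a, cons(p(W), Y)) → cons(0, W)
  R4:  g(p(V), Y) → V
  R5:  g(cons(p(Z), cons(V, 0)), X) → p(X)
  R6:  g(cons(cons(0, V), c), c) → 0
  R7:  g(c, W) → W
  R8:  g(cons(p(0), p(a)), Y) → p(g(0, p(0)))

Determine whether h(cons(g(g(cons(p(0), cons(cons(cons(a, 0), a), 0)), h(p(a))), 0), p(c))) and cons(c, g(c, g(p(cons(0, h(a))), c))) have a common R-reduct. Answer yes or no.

no — NF(t₁) = cons(p(a), p(c)), NF(t₂) = cons(c, cons(0, a))

Reduce t₁ = h(cons(g(g(cons(p(0), cons(cons(cons(a, 0), a), 0)), h(p(a))), 0), p(c))):
1. h(cons(g(g(cons(p(0), cons(cons(cons(a, 0), a), 0)), h(p(a))), 0), p(c)))  →  cons(g(g(cons(p(0), cons(cons(cons(a, 0), a), 0)), h(p(a))), 0), p(c))   [R1 at ε]
2. cons(g(g(cons(p(0), cons(cons(cons(a, 0), a), 0)), h(p(a))), 0), p(c))  →  cons(g(p(h(p(a))), 0), p(c))   [R5 at 1.1]
3. cons(g(p(h(p(a))), 0), p(c))  →  cons(h(p(a)), p(c))   [R4 at 1]
4. cons(h(p(a)), p(c))  →  cons(p(a), p(c))   [R1 at 1]

Reduce t₂ = cons(c, g(c, g(p(cons(0, h(a))), c))):
1. cons(c, g(c, g(p(cons(0, h(a))), c)))  →  cons(c, g(p(cons(0, h(a))), c))   [R7 at 2]
2. cons(c, g(p(cons(0, h(a))), c))  →  cons(c, cons(0, h(a)))   [R4 at 2]
3. cons(c, cons(0, h(a)))  →  cons(c, cons(0, a))   [R1 at 2.2]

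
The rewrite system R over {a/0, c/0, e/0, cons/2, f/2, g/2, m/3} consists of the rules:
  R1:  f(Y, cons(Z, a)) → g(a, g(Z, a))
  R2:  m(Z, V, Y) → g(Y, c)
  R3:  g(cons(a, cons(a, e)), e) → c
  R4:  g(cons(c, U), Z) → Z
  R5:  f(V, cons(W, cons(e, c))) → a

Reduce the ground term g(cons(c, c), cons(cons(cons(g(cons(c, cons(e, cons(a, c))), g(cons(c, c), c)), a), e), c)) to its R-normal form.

cons(cons(cons(c, a), e), c)

1. g(cons(c, c), cons(cons(cons(g(cons(c, cons(e, cons(a, c))), g(cons(c, c), c)), a), e), c))  →  cons(cons(cons(g(cons(c, cons(e, cons(a, c))), g(cons(c, c), c)), a), e), c)   [R4 at ε]
2. cons(cons(cons(g(cons(c, cons(e, cons(a, c))), g(cons(c, c), c)), a), e), c)  →  cons(cons(cons(g(cons(c, c), c), a), e), c)   [R4 at 1.1.1]
3. cons(cons(cons(g(cons(c, c), c), a), e), c)  →  cons(cons(cons(c, a), e), c)   [R4 at 1.1.1]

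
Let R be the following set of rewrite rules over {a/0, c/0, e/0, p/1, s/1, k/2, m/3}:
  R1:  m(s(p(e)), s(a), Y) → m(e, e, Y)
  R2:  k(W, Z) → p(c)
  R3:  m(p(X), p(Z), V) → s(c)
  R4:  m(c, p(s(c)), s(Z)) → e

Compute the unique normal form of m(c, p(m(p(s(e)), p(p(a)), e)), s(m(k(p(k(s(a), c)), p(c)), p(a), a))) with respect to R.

e

1. m(c, p(m(p(s(e)), p(p(a)), e)), s(m(k(p(k(s(a), c)), p(c)), p(a), a)))  →  m(c, p(s(c)), s(m(k(p(k(s(a), c)), p(c)), p(a), a)))   [R3 at 2.1]
2. m(c, p(s(c)), s(m(k(p(k(s(a), c)), p(c)), p(a), a)))  →  e   [R4 at ε]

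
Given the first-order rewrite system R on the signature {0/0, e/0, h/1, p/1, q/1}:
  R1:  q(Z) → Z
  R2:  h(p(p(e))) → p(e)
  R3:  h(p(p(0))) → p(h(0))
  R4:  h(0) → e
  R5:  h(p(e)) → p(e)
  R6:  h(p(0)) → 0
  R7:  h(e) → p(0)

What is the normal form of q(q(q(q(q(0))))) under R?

1. q(q(q(q(q(0)))))  →  q(q(q(q(0))))   [R1 at ε]
2. q(q(q(q(0))))  →  q(q(q(0)))   [R1 at ε]
3. q(q(q(0)))  →  q(q(0))   [R1 at ε]
4. q(q(0))  →  q(0)   [R1 at ε]
5. q(0)  →  0   [R1 at ε]

0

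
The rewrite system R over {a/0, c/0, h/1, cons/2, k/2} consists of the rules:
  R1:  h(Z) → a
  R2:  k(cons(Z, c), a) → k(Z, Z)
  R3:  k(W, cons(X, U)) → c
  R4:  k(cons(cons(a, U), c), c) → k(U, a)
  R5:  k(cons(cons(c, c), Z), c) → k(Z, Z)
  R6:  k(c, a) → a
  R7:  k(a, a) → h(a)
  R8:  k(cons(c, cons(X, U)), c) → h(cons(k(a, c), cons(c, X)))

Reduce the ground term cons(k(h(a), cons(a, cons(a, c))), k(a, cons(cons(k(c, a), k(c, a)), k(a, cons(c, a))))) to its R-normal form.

1. cons(k(h(a), cons(a, cons(a, c))), k(a, cons(cons(k(c, a), k(c, a)), k(a, cons(c, a)))))  →  cons(c, k(a, cons(cons(k(c, a), k(c, a)), k(a, cons(c, a)))))   [R3 at 1]
2. cons(c, k(a, cons(cons(k(c, a), k(c, a)), k(a, cons(c, a)))))  →  cons(c, c)   [R3 at 2]

cons(c, c)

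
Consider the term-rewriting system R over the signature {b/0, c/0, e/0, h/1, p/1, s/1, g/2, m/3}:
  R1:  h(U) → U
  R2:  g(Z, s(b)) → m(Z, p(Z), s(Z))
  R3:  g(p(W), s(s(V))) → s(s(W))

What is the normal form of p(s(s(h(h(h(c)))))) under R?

p(s(s(c)))

1. p(s(s(h(h(h(c))))))  →  p(s(s(h(h(c)))))   [R1 at 1.1.1]
2. p(s(s(h(h(c)))))  →  p(s(s(h(c))))   [R1 at 1.1.1]
3. p(s(s(h(c))))  →  p(s(s(c)))   [R1 at 1.1.1]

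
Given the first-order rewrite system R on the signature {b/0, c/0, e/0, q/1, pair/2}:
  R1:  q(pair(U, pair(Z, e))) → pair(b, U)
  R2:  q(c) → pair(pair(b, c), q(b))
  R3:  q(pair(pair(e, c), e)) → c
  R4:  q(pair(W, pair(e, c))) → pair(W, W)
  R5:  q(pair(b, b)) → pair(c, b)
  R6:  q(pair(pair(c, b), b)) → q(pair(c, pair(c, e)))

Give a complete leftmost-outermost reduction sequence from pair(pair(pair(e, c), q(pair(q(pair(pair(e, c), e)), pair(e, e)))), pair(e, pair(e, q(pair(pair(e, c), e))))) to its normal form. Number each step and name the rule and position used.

1. pair(pair(pair(e, c), q(pair(q(pair(pair(e, c), e)), pair(e, e)))), pair(e, pair(e, q(pair(pair(e, c), e)))))  →  pair(pair(pair(e, c), pair(b, q(pair(pair(e, c), e)))), pair(e, pair(e, q(pair(pair(e, c), e)))))   [R1 at 1.2]
2. pair(pair(pair(e, c), pair(b, q(pair(pair(e, c), e)))), pair(e, pair(e, q(pair(pair(e, c), e)))))  →  pair(pair(pair(e, c), pair(b, c)), pair(e, pair(e, q(pair(pair(e, c), e)))))   [R3 at 1.2.2]
3. pair(pair(pair(e, c), pair(b, c)), pair(e, pair(e, q(pair(pair(e, c), e)))))  →  pair(pair(pair(e, c), pair(b, c)), pair(e, pair(e, c)))   [R3 at 2.2.2]

pair(pair(pair(e, c), pair(b, c)), pair(e, pair(e, c)))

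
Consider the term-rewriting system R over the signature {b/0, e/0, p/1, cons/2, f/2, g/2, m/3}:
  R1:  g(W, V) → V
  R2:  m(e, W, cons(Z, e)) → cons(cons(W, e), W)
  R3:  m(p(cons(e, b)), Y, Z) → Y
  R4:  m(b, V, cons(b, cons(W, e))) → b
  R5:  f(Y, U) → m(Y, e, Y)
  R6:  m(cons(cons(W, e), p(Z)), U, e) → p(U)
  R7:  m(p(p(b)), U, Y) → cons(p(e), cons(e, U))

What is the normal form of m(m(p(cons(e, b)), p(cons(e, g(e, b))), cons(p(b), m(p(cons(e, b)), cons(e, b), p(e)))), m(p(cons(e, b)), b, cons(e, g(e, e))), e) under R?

1. m(m(p(cons(e, b)), p(cons(e, g(e, b))), cons(p(b), m(p(cons(e, b)), cons(e, b), p(e)))), m(p(cons(e, b)), b, cons(e, g(e, e))), e)  →  m(p(cons(e, g(e, b))), m(p(cons(e, b)), b, cons(e, g(e, e))), e)   [R3 at 1]
2. m(p(cons(e, g(e, b))), m(p(cons(e, b)), b, cons(e, g(e, e))), e)  →  m(p(cons(e, b)), m(p(cons(e, b)), b, cons(e, g(e, e))), e)   [R1 at 1.1.2]
3. m(p(cons(e, b)), m(p(cons(e, b)), b, cons(e, g(e, e))), e)  →  m(p(cons(e, b)), b, cons(e, g(e, e)))   [R3 at ε]
4. m(p(cons(e, b)), b, cons(e, g(e, e)))  →  b   [R3 at ε]

b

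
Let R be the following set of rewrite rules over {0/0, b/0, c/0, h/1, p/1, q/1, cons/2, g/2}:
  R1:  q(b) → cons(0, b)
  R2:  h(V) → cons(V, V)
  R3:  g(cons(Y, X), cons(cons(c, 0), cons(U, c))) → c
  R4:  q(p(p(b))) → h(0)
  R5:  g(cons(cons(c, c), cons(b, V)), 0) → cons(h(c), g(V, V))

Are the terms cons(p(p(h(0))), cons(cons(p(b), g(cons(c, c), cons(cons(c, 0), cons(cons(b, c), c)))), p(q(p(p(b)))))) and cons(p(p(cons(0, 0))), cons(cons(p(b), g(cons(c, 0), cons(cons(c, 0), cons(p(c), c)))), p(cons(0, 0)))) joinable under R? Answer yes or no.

Reduce t₁ = cons(p(p(h(0))), cons(cons(p(b), g(cons(c, c), cons(cons(c, 0), cons(cons(b, c), c)))), p(q(p(p(b)))))):
1. cons(p(p(h(0))), cons(cons(p(b), g(cons(c, c), cons(cons(c, 0), cons(cons(b, c), c)))), p(q(p(p(b))))))  →  cons(p(p(cons(0, 0))), cons(cons(p(b), g(cons(c, c), cons(cons(c, 0), cons(cons(b, c), c)))), p(q(p(p(b))))))   [R2 at 1.1.1]
2. cons(p(p(cons(0, 0))), cons(cons(p(b), g(cons(c, c), cons(cons(c, 0), cons(cons(b, c), c)))), p(q(p(p(b))))))  →  cons(p(p(cons(0, 0))), cons(cons(p(b), c), p(q(p(p(b))))))   [R3 at 2.1.2]
3. cons(p(p(cons(0, 0))), cons(cons(p(b), c), p(q(p(p(b))))))  →  cons(p(p(cons(0, 0))), cons(cons(p(b), c), p(h(0))))   [R4 at 2.2.1]
4. cons(p(p(cons(0, 0))), cons(cons(p(b), c), p(h(0))))  →  cons(p(p(cons(0, 0))), cons(cons(p(b), c), p(cons(0, 0))))   [R2 at 2.2.1]

Reduce t₂ = cons(p(p(cons(0, 0))), cons(cons(p(b), g(cons(c, 0), cons(cons(c, 0), cons(p(c), c)))), p(cons(0, 0)))):
1. cons(p(p(cons(0, 0))), cons(cons(p(b), g(cons(c, 0), cons(cons(c, 0), cons(p(c), c)))), p(cons(0, 0))))  →  cons(p(p(cons(0, 0))), cons(cons(p(b), c), p(cons(0, 0))))   [R3 at 2.1.2]

yes — NF(t₁) = cons(p(p(cons(0, 0))), cons(cons(p(b), c), p(cons(0, 0)))), NF(t₂) = cons(p(p(cons(0, 0))), cons(cons(p(b), c), p(cons(0, 0))))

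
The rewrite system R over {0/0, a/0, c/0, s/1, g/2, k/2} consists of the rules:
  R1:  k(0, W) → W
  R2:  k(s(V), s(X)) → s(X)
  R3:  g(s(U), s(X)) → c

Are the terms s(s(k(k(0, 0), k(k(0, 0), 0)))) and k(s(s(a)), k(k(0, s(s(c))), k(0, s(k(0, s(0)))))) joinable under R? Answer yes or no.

yes — NF(t₁) = s(s(0)), NF(t₂) = s(s(0))

Reduce t₁ = s(s(k(k(0, 0), k(k(0, 0), 0)))):
1. s(s(k(k(0, 0), k(k(0, 0), 0))))  →  s(s(k(0, k(k(0, 0), 0))))   [R1 at 1.1.1]
2. s(s(k(0, k(k(0, 0), 0))))  →  s(s(k(k(0, 0), 0)))   [R1 at 1.1]
3. s(s(k(k(0, 0), 0)))  →  s(s(k(0, 0)))   [R1 at 1.1.1]
4. s(s(k(0, 0)))  →  s(s(0))   [R1 at 1.1]

Reduce t₂ = k(s(s(a)), k(k(0, s(s(c))), k(0, s(k(0, s(0)))))):
1. k(s(s(a)), k(k(0, s(s(c))), k(0, s(k(0, s(0))))))  →  k(s(s(a)), k(s(s(c)), k(0, s(k(0, s(0))))))   [R1 at 2.1]
2. k(s(s(a)), k(s(s(c)), k(0, s(k(0, s(0))))))  →  k(s(s(a)), k(s(s(c)), s(k(0, s(0)))))   [R1 at 2.2]
3. k(s(s(a)), k(s(s(c)), s(k(0, s(0)))))  →  k(s(s(a)), s(k(0, s(0))))   [R2 at 2]
4. k(s(s(a)), s(k(0, s(0))))  →  s(k(0, s(0)))   [R2 at ε]
5. s(k(0, s(0)))  →  s(s(0))   [R1 at 1]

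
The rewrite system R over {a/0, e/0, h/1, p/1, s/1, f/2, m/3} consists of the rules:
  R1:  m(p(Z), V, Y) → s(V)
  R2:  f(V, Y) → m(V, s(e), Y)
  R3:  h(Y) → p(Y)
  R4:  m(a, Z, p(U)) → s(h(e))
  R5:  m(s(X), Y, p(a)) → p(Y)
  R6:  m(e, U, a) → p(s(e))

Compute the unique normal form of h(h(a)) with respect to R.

p(p(a))

1. h(h(a))  →  p(h(a))   [R3 at ε]
2. p(h(a))  →  p(p(a))   [R3 at 1]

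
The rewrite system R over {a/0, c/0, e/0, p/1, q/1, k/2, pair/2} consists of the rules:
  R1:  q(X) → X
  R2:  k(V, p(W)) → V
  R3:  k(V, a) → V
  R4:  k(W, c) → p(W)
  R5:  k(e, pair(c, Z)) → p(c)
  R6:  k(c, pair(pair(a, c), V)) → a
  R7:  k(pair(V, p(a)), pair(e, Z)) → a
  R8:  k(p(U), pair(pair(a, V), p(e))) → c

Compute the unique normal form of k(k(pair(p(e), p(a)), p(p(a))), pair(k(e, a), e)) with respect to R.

1. k(k(pair(p(e), p(a)), p(p(a))), pair(k(e, a), e))  →  k(pair(p(e), p(a)), pair(k(e, a), e))   [R2 at 1]
2. k(pair(p(e), p(a)), pair(k(e, a), e))  →  k(pair(p(e), p(a)), pair(e, e))   [R3 at 2.1]
3. k(pair(p(e), p(a)), pair(e, e))  →  a   [R7 at ε]

a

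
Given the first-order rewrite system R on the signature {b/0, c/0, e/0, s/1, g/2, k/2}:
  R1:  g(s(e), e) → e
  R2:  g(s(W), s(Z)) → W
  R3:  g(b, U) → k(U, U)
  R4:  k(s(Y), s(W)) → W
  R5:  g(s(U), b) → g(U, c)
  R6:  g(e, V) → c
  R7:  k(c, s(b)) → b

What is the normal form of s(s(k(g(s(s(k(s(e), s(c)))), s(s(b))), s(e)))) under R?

s(s(e))

1. s(s(k(g(s(s(k(s(e), s(c)))), s(s(b))), s(e))))  →  s(s(k(s(k(s(e), s(c))), s(e))))   [R2 at 1.1.1]
2. s(s(k(s(k(s(e), s(c))), s(e))))  →  s(s(e))   [R4 at 1.1]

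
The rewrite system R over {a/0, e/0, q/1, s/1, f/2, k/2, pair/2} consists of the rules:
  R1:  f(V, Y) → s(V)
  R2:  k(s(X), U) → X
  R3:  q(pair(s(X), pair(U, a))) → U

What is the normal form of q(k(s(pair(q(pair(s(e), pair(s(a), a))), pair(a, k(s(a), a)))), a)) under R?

a

1. q(k(s(pair(q(pair(s(e), pair(s(a), a))), pair(a, k(s(a), a)))), a))  →  q(pair(q(pair(s(e), pair(s(a), a))), pair(a, k(s(a), a))))   [R2 at 1]
2. q(pair(q(pair(s(e), pair(s(a), a))), pair(a, k(s(a), a))))  →  q(pair(s(a), pair(a, k(s(a), a))))   [R3 at 1.1]
3. q(pair(s(a), pair(a, k(s(a), a))))  →  q(pair(s(a), pair(a, a)))   [R2 at 1.2.2]
4. q(pair(s(a), pair(a, a)))  →  a   [R3 at ε]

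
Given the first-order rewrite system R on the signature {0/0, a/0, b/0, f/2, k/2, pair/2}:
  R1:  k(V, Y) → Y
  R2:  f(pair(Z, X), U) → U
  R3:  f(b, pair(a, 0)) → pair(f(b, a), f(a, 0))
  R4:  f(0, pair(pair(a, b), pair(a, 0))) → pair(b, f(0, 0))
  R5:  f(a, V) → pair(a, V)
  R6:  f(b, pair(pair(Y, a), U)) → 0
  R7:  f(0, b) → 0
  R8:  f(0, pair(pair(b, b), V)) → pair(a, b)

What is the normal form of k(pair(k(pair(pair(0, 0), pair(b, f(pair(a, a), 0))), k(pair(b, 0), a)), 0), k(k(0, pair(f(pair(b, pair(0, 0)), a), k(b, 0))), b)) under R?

b

1. k(pair(k(pair(pair(0, 0), pair(b, f(pair(a, a), 0))), k(pair(b, 0), a)), 0), k(k(0, pair(f(pair(b, pair(0, 0)), a), k(b, 0))), b))  →  k(k(0, pair(f(pair(b, pair(0, 0)), a), k(b, 0))), b)   [R1 at ε]
2. k(k(0, pair(f(pair(b, pair(0, 0)), a), k(b, 0))), b)  →  b   [R1 at ε]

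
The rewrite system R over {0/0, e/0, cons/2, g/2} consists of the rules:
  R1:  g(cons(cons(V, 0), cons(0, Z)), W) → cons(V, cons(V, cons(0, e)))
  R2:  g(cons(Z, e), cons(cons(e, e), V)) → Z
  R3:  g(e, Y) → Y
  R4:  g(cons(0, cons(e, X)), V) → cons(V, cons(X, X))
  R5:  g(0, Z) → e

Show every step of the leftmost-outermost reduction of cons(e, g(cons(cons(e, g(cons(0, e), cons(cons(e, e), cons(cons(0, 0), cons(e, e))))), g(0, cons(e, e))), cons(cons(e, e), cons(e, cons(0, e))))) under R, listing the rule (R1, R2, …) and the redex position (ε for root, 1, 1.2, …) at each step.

1. cons(e, g(cons(cons(e, g(cons(0, e), cons(cons(e, e), cons(cons(0, 0), cons(e, e))))), g(0, cons(e, e))), cons(cons(e, e), cons(e, cons(0, e)))))  →  cons(e, g(cons(cons(e, 0), g(0, cons(e, e))), cons(cons(e, e), cons(e, cons(0, e)))))   [R2 at 2.1.1.2]
2. cons(e, g(cons(cons(e, 0), g(0, cons(e, e))), cons(cons(e, e), cons(e, cons(0, e)))))  →  cons(e, g(cons(cons(e, 0), e), cons(cons(e, e), cons(e, cons(0, e)))))   [R5 at 2.1.2]
3. cons(e, g(cons(cons(e, 0), e), cons(cons(e, e), cons(e, cons(0, e)))))  →  cons(e, cons(e, 0))   [R2 at 2]

cons(e, cons(e, 0))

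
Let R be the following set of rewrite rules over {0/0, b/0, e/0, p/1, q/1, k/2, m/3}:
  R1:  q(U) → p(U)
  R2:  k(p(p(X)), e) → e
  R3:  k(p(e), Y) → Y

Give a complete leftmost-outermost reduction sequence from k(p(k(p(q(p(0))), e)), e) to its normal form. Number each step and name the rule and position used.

e

1. k(p(k(p(q(p(0))), e)), e)  →  k(p(k(p(p(p(0))), e)), e)   [R1 at 1.1.1.1]
2. k(p(k(p(p(p(0))), e)), e)  →  k(p(e), e)   [R2 at 1.1]
3. k(p(e), e)  →  e   [R3 at ε]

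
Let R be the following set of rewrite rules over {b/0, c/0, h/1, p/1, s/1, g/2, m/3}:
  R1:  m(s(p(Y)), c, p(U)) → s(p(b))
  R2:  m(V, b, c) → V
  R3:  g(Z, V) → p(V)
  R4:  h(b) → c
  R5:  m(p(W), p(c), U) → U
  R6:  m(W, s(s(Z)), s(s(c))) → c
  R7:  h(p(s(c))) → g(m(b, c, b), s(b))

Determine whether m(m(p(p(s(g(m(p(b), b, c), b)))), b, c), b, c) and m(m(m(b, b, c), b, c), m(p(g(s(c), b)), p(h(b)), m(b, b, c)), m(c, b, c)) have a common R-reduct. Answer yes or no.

no — NF(t₁) = p(p(s(p(b)))), NF(t₂) = b

Reduce t₁ = m(m(p(p(s(g(m(p(b), b, c), b)))), b, c), b, c):
1. m(m(p(p(s(g(m(p(b), b, c), b)))), b, c), b, c)  →  m(p(p(s(g(m(p(b), b, c), b)))), b, c)   [R2 at ε]
2. m(p(p(s(g(m(p(b), b, c), b)))), b, c)  →  p(p(s(g(m(p(b), b, c), b))))   [R2 at ε]
3. p(p(s(g(m(p(b), b, c), b))))  →  p(p(s(p(b))))   [R3 at 1.1.1]

Reduce t₂ = m(m(m(b, b, c), b, c), m(p(g(s(c), b)), p(h(b)), m(b, b, c)), m(c, b, c)):
1. m(m(m(b, b, c), b, c), m(p(g(s(c), b)), p(h(b)), m(b, b, c)), m(c, b, c))  →  m(m(b, b, c), m(p(g(s(c), b)), p(h(b)), m(b, b, c)), m(c, b, c))   [R2 at 1]
2. m(m(b, b, c), m(p(g(s(c), b)), p(h(b)), m(b, b, c)), m(c, b, c))  →  m(b, m(p(g(s(c), b)), p(h(b)), m(b, b, c)), m(c, b, c))   [R2 at 1]
3. m(b, m(p(g(s(c), b)), p(h(b)), m(b, b, c)), m(c, b, c))  →  m(b, m(p(p(b)), p(h(b)), m(b, b, c)), m(c, b, c))   [R3 at 2.1.1]
4. m(b, m(p(p(b)), p(h(b)), m(b, b, c)), m(c, b, c))  →  m(b, m(p(p(b)), p(c), m(b, b, c)), m(c, b, c))   [R4 at 2.2.1]
5. m(b, m(p(p(b)), p(c), m(b, b, c)), m(c, b, c))  →  m(b, m(b, b, c), m(c, b, c))   [R5 at 2]
6. m(b, m(b, b, c), m(c, b, c))  →  m(b, b, m(c, b, c))   [R2 at 2]
7. m(b, b, m(c, b, c))  →  m(b, b, c)   [R2 at 3]
8. m(b, b, c)  →  b   [R2 at ε]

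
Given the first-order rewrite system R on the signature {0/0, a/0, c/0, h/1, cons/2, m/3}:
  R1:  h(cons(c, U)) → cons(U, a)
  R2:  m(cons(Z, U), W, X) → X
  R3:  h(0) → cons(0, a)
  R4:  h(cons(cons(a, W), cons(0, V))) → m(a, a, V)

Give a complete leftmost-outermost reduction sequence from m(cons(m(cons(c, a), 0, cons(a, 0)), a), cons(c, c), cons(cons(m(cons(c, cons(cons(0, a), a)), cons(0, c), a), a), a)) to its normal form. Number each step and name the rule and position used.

1. m(cons(m(cons(c, a), 0, cons(a, 0)), a), cons(c, c), cons(cons(m(cons(c, cons(cons(0, a), a)), cons(0, c), a), a), a))  →  cons(cons(m(cons(c, cons(cons(0, a), a)), cons(0, c), a), a), a)   [R2 at ε]
2. cons(cons(m(cons(c, cons(cons(0, a), a)), cons(0, c), a), a), a)  →  cons(cons(a, a), a)   [R2 at 1.1]

cons(cons(a, a), a)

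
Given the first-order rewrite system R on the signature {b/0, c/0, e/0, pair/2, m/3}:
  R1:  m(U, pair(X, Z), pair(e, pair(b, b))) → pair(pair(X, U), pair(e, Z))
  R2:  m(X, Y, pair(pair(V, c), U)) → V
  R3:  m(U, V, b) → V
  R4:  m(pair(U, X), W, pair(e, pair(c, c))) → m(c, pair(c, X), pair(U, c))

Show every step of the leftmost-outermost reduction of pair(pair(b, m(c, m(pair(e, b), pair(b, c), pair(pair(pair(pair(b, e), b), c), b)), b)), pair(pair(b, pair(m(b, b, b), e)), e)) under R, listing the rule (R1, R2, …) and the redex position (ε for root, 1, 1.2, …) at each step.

pair(pair(b, pair(pair(b, e), b)), pair(pair(b, pair(b, e)), e))

1. pair(pair(b, m(c, m(pair(e, b), pair(b, c), pair(pair(pair(pair(b, e), b), c), b)), b)), pair(pair(b, pair(m(b, b, b), e)), e))  →  pair(pair(b, m(pair(e, b), pair(b, c), pair(pair(pair(pair(b, e), b), c), b))), pair(pair(b, pair(m(b, b, b), e)), e))   [R3 at 1.2]
2. pair(pair(b, m(pair(e, b), pair(b, c), pair(pair(pair(pair(b, e), b), c), b))), pair(pair(b, pair(m(b, b, b), e)), e))  →  pair(pair(b, pair(pair(b, e), b)), pair(pair(b, pair(m(b, b, b), e)), e))   [R2 at 1.2]
3. pair(pair(b, pair(pair(b, e), b)), pair(pair(b, pair(m(b, b, b), e)), e))  →  pair(pair(b, pair(pair(b, e), b)), pair(pair(b, pair(b, e)), e))   [R3 at 2.1.2.1]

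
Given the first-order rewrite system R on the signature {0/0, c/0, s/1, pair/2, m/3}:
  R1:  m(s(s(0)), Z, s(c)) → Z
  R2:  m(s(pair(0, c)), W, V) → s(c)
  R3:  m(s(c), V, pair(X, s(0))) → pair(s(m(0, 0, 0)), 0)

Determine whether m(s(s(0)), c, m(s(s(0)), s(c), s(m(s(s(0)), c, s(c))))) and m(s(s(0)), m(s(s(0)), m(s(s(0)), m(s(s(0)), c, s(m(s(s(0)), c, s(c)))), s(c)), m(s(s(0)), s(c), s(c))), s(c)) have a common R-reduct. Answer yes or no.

Reduce t₁ = m(s(s(0)), c, m(s(s(0)), s(c), s(m(s(s(0)), c, s(c))))):
1. m(s(s(0)), c, m(s(s(0)), s(c), s(m(s(s(0)), c, s(c)))))  →  m(s(s(0)), c, m(s(s(0)), s(c), s(c)))   [R1 at 3.3.1]
2. m(s(s(0)), c, m(s(s(0)), s(c), s(c)))  →  m(s(s(0)), c, s(c))   [R1 at 3]
3. m(s(s(0)), c, s(c))  →  c   [R1 at ε]

Reduce t₂ = m(s(s(0)), m(s(s(0)), m(s(s(0)), m(s(s(0)), c, s(m(s(s(0)), c, s(c)))), s(c)), m(s(s(0)), s(c), s(c))), s(c)):
1. m(s(s(0)), m(s(s(0)), m(s(s(0)), m(s(s(0)), c, s(m(s(s(0)), c, s(c)))), s(c)), m(s(s(0)), s(c), s(c))), s(c))  →  m(s(s(0)), m(s(s(0)), m(s(s(0)), c, s(m(s(s(0)), c, s(c)))), s(c)), m(s(s(0)), s(c), s(c)))   [R1 at ε]
2. m(s(s(0)), m(s(s(0)), m(s(s(0)), c, s(m(s(s(0)), c, s(c)))), s(c)), m(s(s(0)), s(c), s(c)))  →  m(s(s(0)), m(s(s(0)), c, s(m(s(s(0)), c, s(c)))), m(s(s(0)), s(c), s(c)))   [R1 at 2]
3. m(s(s(0)), m(s(s(0)), c, s(m(s(s(0)), c, s(c)))), m(s(s(0)), s(c), s(c)))  →  m(s(s(0)), m(s(s(0)), c, s(c)), m(s(s(0)), s(c), s(c)))   [R1 at 2.3.1]
4. m(s(s(0)), m(s(s(0)), c, s(c)), m(s(s(0)), s(c), s(c)))  →  m(s(s(0)), c, m(s(s(0)), s(c), s(c)))   [R1 at 2]
5. m(s(s(0)), c, m(s(s(0)), s(c), s(c)))  →  m(s(s(0)), c, s(c))   [R1 at 3]
6. m(s(s(0)), c, s(c))  →  c   [R1 at ε]

yes — NF(t₁) = c, NF(t₂) = c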